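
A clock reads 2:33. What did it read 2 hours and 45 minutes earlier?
Starting time: 2:33 = 153 total minutes past 12:00
Subtracting: 2 hours and 45 minutes = 165 minutes
153 - 165 = -12 (negative, add 12 hours = 720) = 708 minutes
= 11 hours and 48 minutes past 12:00 = 11:48

Final answer: 11:48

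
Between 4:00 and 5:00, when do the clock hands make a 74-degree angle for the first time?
At t minutes past 4:00, the hour hand is at 30 x 4 + 0.5t degrees and the minute hand is at 6t degrees.
The smaller angle between them is 74 degrees when |30H - 5.5t| = 74 or |30H - 5.5t| = 286.
With H = 4, solve 30 x 4 - 5.5t = +/- target for each target:
  t = (30 x 4 - 74) / 5.5 = 8.36
  t = (30 x 4 + 74) / 5.5 = 35.27
  t = (30 x 4 - 286) / 5.5 = -30.18 (outside (0, 60))
  t = (30 x 4 + 286) / 5.5 = 73.82 (outside (0, 60))
Valid solutions in (0, 60): {8.36, 35.27} minutes.
The first occurrence is t = 8.36 minutes.
The hands form a 74-degree angle at 8.36 minutes past 4:00.

Final answer: 8.36 minutes past 4:00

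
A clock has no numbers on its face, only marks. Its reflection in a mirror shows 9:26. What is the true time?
Reflection across the vertical (12-6) axis maps a hand at angle A degrees to (360 - A) degrees, which sends a reading of T minutes past 12:00 to (720 - T) minutes past 12:00.
Mirror reads 9:26 = 566 minutes past 12:00.
Actual time: (720 - 566) mod 720 = 154 minutes = 2:34.

Final answer: 2:34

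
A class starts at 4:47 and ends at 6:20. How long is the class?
From 4:47 to 6:20:
(6 x 60 + 20) - (4 x 60 + 47) = 380 - 287 = 93 minutes
= 1 hour and 33 minutes

Final answer: 1 hour and 33 minutes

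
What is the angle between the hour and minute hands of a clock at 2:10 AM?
Hour hand position: 2 x 30 + 10 x 0.5 = 65 degrees
Minute hand position: 10 x 6 = 60 degrees
Difference: |65 - 60| = 5 degrees
The angle between the hands is 5 degrees

Final answer: 5 degrees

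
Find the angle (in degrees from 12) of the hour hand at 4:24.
The hour hand moves 30 degrees per hour and 0.5 degrees per minute.
At 4:24: (4) x 30 + 24 x 0.5 = 120 + 12 = 132 degrees

Final answer: 132 degrees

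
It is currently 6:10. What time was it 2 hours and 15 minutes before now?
Starting time: 6:10 = 370 total minutes past 12:00
Subtracting: 2 hours and 15 minutes = 135 minutes
370 - 135 = 235 minutes
= 3 hours and 55 minutes past 12:00 = 3:55

Final answer: 3:55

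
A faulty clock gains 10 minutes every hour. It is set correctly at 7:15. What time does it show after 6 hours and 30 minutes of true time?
For every 60 true minutes, the faulty clock advances 60 + 10 = 70 minutes.
True elapsed: 6 hours and 30 minutes = 390 minutes.
Faulty clock advances: 390 x 70/60 = 455 minutes (drift: 65 minutes ahead).
Shown time: 7:15 + 455 minutes = 2:50.

Final answer: 2:50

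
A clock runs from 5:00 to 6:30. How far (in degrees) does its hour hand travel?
The hour hand moves 0.5 degrees per minute.
Time elapsed: 6:30 - 5:00 = 90 minutes
Angular displacement: 90 x 0.5 = 45 degrees

Final answer: 45 degrees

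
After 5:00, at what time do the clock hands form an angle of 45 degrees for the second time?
At t minutes past 5:00, the hour hand is at 30 x 5 + 0.5t degrees and the minute hand is at 6t degrees.
The smaller angle between them is 45 degrees when |30H - 5.5t| = 45 or |30H - 5.5t| = 315.
With H = 5, solve 30 x 5 - 5.5t = +/- target for each target:
  t = (30 x 5 - 45) / 5.5 = 19.09
  t = (30 x 5 + 45) / 5.5 = 35.45
  t = (30 x 5 - 315) / 5.5 = -30 (outside (0, 60))
  t = (30 x 5 + 315) / 5.5 = 84.55 (outside (0, 60))
Valid solutions in (0, 60): {19.09, 35.45} minutes.
The second occurrence is t = 35.45 minutes.
The hands form a 45-degree angle at 35.45 minutes past 5:00.

Final answer: 35.45 minutes past 5:00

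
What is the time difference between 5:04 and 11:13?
From 5:04 to 11:13:
(11 x 60 + 13) - (5 x 60 + 4) = 673 - 304 = 369 minutes
= 6 hours and 9 minutes

Final answer: 6 hours and 9 minutes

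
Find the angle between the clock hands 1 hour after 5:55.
First find the time 1 hour after 5:55.
Total minutes: 5 x 60 + 55 + 1 x 60 + 0 = 415.
415 mod 720 = 415 minutes = 6:55.
Now compute the angle at 6:55:
Hour hand: 6 x 30 + 55 x 0.5 = 207.5 degrees
Minute hand: 55 x 6 = 330 degrees
Difference: |207.5 - 330| = 122.5 degrees
The angle is 122.5 degrees

Final answer: 122.5 degrees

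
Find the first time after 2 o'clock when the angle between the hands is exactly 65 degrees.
At t minutes past 2:00, the hour hand is at 30 x 2 + 0.5t degrees and the minute hand is at 6t degrees.
The smaller angle between them is 65 degrees when |30H - 5.5t| = 65 or |30H - 5.5t| = 295.
With H = 2, solve 30 x 2 - 5.5t = +/- target for each target:
  t = (30 x 2 - 65) / 5.5 = -0.91 (outside (0, 60))
  t = (30 x 2 + 65) / 5.5 = 22.73
  t = (30 x 2 - 295) / 5.5 = -42.73 (outside (0, 60))
  t = (30 x 2 + 295) / 5.5 = 64.55 (outside (0, 60))
Valid solutions in (0, 60): {22.73} minutes.
The first occurrence is t = 22.73 minutes.
The hands form a 65-degree angle at 22.73 minutes past 2:00.

Final answer: 22.73 minutes past 2:00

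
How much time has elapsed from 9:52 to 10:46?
From 9:52 to 10:46:
(10 x 60 + 46) - (9 x 60 + 52) = 646 - 592 = 54 minutes
= 54 minutes

Final answer: 54 minutes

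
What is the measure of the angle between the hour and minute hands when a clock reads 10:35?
Hour hand position: 10 x 30 + 35 x 0.5 = 317.5 degrees
Minute hand position: 35 x 6 = 210 degrees
Difference: |317.5 - 210| = 107.5 degrees
The angle between the hands is 107.5 degrees

Final answer: 107.5 degrees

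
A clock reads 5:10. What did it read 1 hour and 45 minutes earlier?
Starting time: 5:10 = 310 total minutes past 12:00
Subtracting: 1 hour and 45 minutes = 105 minutes
310 - 105 = 205 minutes
= 3 hours and 25 minutes past 12:00 = 3:25

Final answer: 3:25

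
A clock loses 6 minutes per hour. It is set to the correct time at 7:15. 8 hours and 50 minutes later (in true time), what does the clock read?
For every 60 true minutes, the faulty clock advances 60 - 6 = 54 minutes.
True elapsed: 8 hours and 50 minutes = 530 minutes.
Faulty clock advances: 530 x 54/60 = 477 minutes (drift: 53 minutes behind).
Shown time: 7:15 + 477 minutes = 3:12.

Final answer: 3:12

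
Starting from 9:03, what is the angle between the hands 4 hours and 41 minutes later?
First find the time 4 hours and 41 minutes after 9:03.
Total minutes: 9 x 60 + 3 + 4 x 60 + 41 = 824.
824 mod 720 = 104 minutes = 1:44.
Now compute the angle at 1:44:
Hour hand: 1 x 30 + 44 x 0.5 = 52 degrees
Minute hand: 44 x 6 = 264 degrees
Difference: |52 - 264| = 212 degrees
Smaller angle: 360 - 212 = 148 degrees

Final answer: 148 degrees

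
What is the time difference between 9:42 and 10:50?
From 9:42 to 10:50:
(10 x 60 + 50) - (9 x 60 + 42) = 650 - 582 = 68 minutes
= 1 hour and 8 minutes

Final answer: 1 hour and 8 minutes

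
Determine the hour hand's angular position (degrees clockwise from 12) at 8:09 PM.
The hour hand moves 30 degrees per hour and 0.5 degrees per minute.
At 8:09: (8) x 30 + 9 x 0.5 = 240 + 4.5 = 244.5 degrees

Final answer: 244.5 degrees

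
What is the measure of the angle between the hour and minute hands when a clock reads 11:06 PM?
Hour hand position: 11 x 30 + 6 x 0.5 = 333 degrees
Minute hand position: 6 x 6 = 36 degrees
Difference: |333 - 36| = 297 degrees
Since 297 > 180, the smaller angle is 360 - 297 = 63 degrees

Final answer: 63 degrees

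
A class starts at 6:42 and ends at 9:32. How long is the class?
From 6:42 to 9:32:
(9 x 60 + 32) - (6 x 60 + 42) = 572 - 402 = 170 minutes
= 2 hours and 50 minutes

Final answer: 2 hours and 50 minutes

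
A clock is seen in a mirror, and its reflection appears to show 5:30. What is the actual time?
Reflection across the vertical (12-6) axis maps a hand at angle A degrees to (360 - A) degrees, which sends a reading of T minutes past 12:00 to (720 - T) minutes past 12:00.
Mirror reads 5:30 = 330 minutes past 12:00.
Actual time: (720 - 330) mod 720 = 390 minutes = 6:30.

Final answer: 6:30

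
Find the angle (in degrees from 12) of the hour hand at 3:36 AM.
The hour hand moves 30 degrees per hour and 0.5 degrees per minute.
At 3:36: (3) x 30 + 36 x 0.5 = 90 + 18 = 108 degrees

Final answer: 108 degrees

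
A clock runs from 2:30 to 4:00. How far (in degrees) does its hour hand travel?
The hour hand moves 0.5 degrees per minute.
Time elapsed: 4:00 - 2:30 = 90 minutes
Angular displacement: 90 x 0.5 = 45 degrees

Final answer: 45 degrees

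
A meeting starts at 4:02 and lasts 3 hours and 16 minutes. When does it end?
Starting time: 4:02
Adding 16 minutes to 2 minutes: 2 + 16 = 18 minutes
Adding 3 hours: 4 + 3 = 7
Final time: 7:18

Final answer: 7:18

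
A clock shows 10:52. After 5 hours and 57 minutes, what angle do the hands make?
First find the time 5 hours and 57 minutes after 10:52.
Total minutes: 10 x 60 + 52 + 5 x 60 + 57 = 1009.
1009 mod 720 = 289 minutes = 4:49.
Now compute the angle at 4:49:
Hour hand: 4 x 30 + 49 x 0.5 = 144.5 degrees
Minute hand: 49 x 6 = 294 degrees
Difference: |144.5 - 294| = 149.5 degrees
The angle is 149.5 degrees

Final answer: 149.5 degrees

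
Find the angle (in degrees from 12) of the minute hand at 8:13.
The minute hand moves 6 degrees per minute.
At 8:13: 13 x 6 = 78 degrees

Final answer: 78 degrees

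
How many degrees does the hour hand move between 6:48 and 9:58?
The hour hand moves 0.5 degrees per minute.
Time elapsed: 9:58 - 6:48 = 190 minutes
Angular displacement: 190 x 0.5 = 95 degrees

Final answer: 95 degrees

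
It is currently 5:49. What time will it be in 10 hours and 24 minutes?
Starting time: 5:49
Adding 24 minutes to 49 minutes: 49 + 24 = 73 minutes = 1 hour and 13 minutes
Adding 10 hours: 5 + 10 + 1 (carry) = 16 - 12 = 4
Final time: 4:13

Final answer: 4:13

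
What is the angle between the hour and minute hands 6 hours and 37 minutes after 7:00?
First find the time 6 hours and 37 minutes after 7:00.
Total minutes: 7 x 60 + 0 + 6 x 60 + 37 = 817.
817 mod 720 = 97 minutes = 1:37.
Now compute the angle at 1:37:
Hour hand: 1 x 30 + 37 x 0.5 = 48.5 degrees
Minute hand: 37 x 6 = 222 degrees
Difference: |48.5 - 222| = 173.5 degrees
The angle is 173.5 degrees

Final answer: 173.5 degrees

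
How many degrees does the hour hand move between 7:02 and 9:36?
The hour hand moves 0.5 degrees per minute.
Time elapsed: 9:36 - 7:02 = 154 minutes
Angular displacement: 154 x 0.5 = 77 degrees

Final answer: 77 degrees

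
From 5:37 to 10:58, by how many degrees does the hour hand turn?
The hour hand moves 0.5 degrees per minute.
Time elapsed: 10:58 - 5:37 = 321 minutes
Angular displacement: 321 x 0.5 = 160.5 degrees

Final answer: 160.5 degrees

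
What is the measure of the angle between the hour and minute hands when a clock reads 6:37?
Hour hand position: 6 x 30 + 37 x 0.5 = 198.5 degrees
Minute hand position: 37 x 6 = 222 degrees
Difference: |198.5 - 222| = 23.5 degrees
The angle between the hands is 23.5 degrees

Final answer: 23.5 degrees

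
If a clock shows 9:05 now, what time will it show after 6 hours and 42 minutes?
Starting time: 9:05
Adding 42 minutes to 5 minutes: 5 + 42 = 47 minutes
Adding 6 hours: 9 + 6 = 15 - 12 = 3
Final time: 3:47

Final answer: 3:47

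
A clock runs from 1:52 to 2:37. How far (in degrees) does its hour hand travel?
The hour hand moves 0.5 degrees per minute.
Time elapsed: 2:37 - 1:52 = 45 minutes
Angular displacement: 45 x 0.5 = 22.5 degrees

Final answer: 22.5 degrees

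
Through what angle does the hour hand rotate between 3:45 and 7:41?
The hour hand moves 0.5 degrees per minute.
Time elapsed: 7:41 - 3:45 = 236 minutes
Angular displacement: 236 x 0.5 = 118 degrees

Final answer: 118 degrees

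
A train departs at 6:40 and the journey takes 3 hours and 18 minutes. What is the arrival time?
Starting time: 6:40
Adding 18 minutes to 40 minutes: 40 + 18 = 58 minutes
Adding 3 hours: 6 + 3 = 9
Final time: 9:58

Final answer: 9:58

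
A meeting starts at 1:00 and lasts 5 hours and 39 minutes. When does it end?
Starting time: 1:00
Adding 39 minutes to 0 minutes: 0 + 39 = 39 minutes
Adding 5 hours: 1 + 5 = 6
Final time: 6:39

Final answer: 6:39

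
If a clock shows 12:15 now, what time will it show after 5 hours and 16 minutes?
Starting time: 12:15
Adding 16 minutes to 15 minutes: 15 + 16 = 31 minutes
Adding 5 hours: 12 + 5 = 17 - 12 = 5
Final time: 5:31

Final answer: 5:31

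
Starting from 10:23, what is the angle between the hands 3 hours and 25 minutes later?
First find the time 3 hours and 25 minutes after 10:23.
Total minutes: 10 x 60 + 23 + 3 x 60 + 25 = 828.
828 mod 720 = 108 minutes = 1:48.
Now compute the angle at 1:48:
Hour hand: 1 x 30 + 48 x 0.5 = 54 degrees
Minute hand: 48 x 6 = 288 degrees
Difference: |54 - 288| = 234 degrees
Smaller angle: 360 - 234 = 126 degrees

Final answer: 126 degrees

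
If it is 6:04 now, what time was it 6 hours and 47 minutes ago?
Starting time: 6:04 = 364 total minutes past 12:00
Subtracting: 6 hours and 47 minutes = 407 minutes
364 - 407 = -43 (negative, add 12 hours = 720) = 677 minutes
= 11 hours and 17 minutes past 12:00 = 11:17

Final answer: 11:17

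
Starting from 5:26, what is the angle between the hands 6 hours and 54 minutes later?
First find the time 6 hours and 54 minutes after 5:26.
Total minutes: 5 x 60 + 26 + 6 x 60 + 54 = 740.
740 mod 720 = 20 minutes = 12:20.
Now compute the angle at 12:20:
Hour hand: 0 x 30 + 20 x 0.5 = 10 degrees
Minute hand: 20 x 6 = 120 degrees
Difference: |10 - 120| = 110 degrees
The angle is 110 degrees

Final answer: 110 degrees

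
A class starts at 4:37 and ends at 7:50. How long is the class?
From 4:37 to 7:50:
(7 x 60 + 50) - (4 x 60 + 37) = 470 - 277 = 193 minutes
= 3 hours and 13 minutes

Final answer: 3 hours and 13 minutes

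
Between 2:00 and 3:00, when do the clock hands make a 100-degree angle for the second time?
At t minutes past 2:00, the hour hand is at 30 x 2 + 0.5t degrees and the minute hand is at 6t degrees.
The smaller angle between them is 100 degrees when |30H - 5.5t| = 100 or |30H - 5.5t| = 260.
With H = 2, solve 30 x 2 - 5.5t = +/- target for each target:
  t = (30 x 2 - 100) / 5.5 = -7.27 (outside (0, 60))
  t = (30 x 2 + 100) / 5.5 = 29.09
  t = (30 x 2 - 260) / 5.5 = -36.36 (outside (0, 60))
  t = (30 x 2 + 260) / 5.5 = 58.18
Valid solutions in (0, 60): {29.09, 58.18} minutes.
The second occurrence is t = 58.18 minutes.
The hands form a 100-degree angle at 58.18 minutes past 2:00.

Final answer: 58.18 minutes past 2:00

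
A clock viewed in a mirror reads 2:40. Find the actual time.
Reflection across the vertical (12-6) axis maps a hand at angle A degrees to (360 - A) degrees, which sends a reading of T minutes past 12:00 to (720 - T) minutes past 12:00.
Mirror reads 2:40 = 160 minutes past 12:00.
Actual time: (720 - 160) mod 720 = 560 minutes = 9:20.

Final answer: 9:20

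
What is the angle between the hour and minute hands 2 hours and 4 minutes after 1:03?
First find the time 2 hours and 4 minutes after 1:03.
Total minutes: 1 x 60 + 3 + 2 x 60 + 4 = 187.
187 mod 720 = 187 minutes = 3:07.
Now compute the angle at 3:07:
Hour hand: 3 x 30 + 7 x 0.5 = 93.5 degrees
Minute hand: 7 x 6 = 42 degrees
Difference: |93.5 - 42| = 51.5 degrees
The angle is 51.5 degrees

Final answer: 51.5 degrees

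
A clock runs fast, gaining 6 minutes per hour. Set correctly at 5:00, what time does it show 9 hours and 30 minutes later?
For every 60 true minutes, the faulty clock advances 60 + 6 = 66 minutes.
True elapsed: 9 hours and 30 minutes = 570 minutes.
Faulty clock advances: 570 x 66/60 = 627 minutes (drift: 57 minutes ahead).
Shown time: 5:00 + 627 minutes = 3:27.

Final answer: 3:27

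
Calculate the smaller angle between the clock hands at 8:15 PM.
Hour hand position: 8 x 30 + 15 x 0.5 = 247.5 degrees
Minute hand position: 15 x 6 = 90 degrees
Difference: |247.5 - 90| = 157.5 degrees
The angle between the hands is 157.5 degrees

Final answer: 157.5 degrees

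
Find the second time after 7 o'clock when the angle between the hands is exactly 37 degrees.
At t minutes past 7:00, the hour hand is at 30 x 7 + 0.5t degrees and the minute hand is at 6t degrees.
The smaller angle between them is 37 degrees when |30H - 5.5t| = 37 or |30H - 5.5t| = 323.
With H = 7, solve 30 x 7 - 5.5t = +/- target for each target:
  t = (30 x 7 - 37) / 5.5 = 31.45
  t = (30 x 7 + 37) / 5.5 = 44.91
  t = (30 x 7 - 323) / 5.5 = -20.55 (outside (0, 60))
  t = (30 x 7 + 323) / 5.5 = 96.91 (outside (0, 60))
Valid solutions in (0, 60): {31.45, 44.91} minutes.
The second occurrence is t = 44.91 minutes.
The hands form a 37-degree angle at 44.91 minutes past 7:00.

Final answer: 44.91 minutes past 7:00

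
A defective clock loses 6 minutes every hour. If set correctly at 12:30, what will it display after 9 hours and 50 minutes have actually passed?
For every 60 true minutes, the faulty clock advances 60 - 6 = 54 minutes.
True elapsed: 9 hours and 50 minutes = 590 minutes.
Faulty clock advances: 590 x 54/60 = 531 minutes (drift: 59 minutes behind).
Shown time: 12:30 + 531 minutes = 9:21.

Final answer: 9:21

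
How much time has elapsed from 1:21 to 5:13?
From 1:21 to 5:13:
(5 x 60 + 13) - (1 x 60 + 21) = 313 - 81 = 232 minutes
= 3 hours and 52 minutes

Final answer: 3 hours and 52 minutes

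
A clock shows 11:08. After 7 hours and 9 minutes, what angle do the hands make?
First find the time 7 hours and 9 minutes after 11:08.
Total minutes: 11 x 60 + 8 + 7 x 60 + 9 = 1097.
1097 mod 720 = 377 minutes = 6:17.
Now compute the angle at 6:17:
Hour hand: 6 x 30 + 17 x 0.5 = 188.5 degrees
Minute hand: 17 x 6 = 102 degrees
Difference: |188.5 - 102| = 86.5 degrees
The angle is 86.5 degrees

Final answer: 86.5 degrees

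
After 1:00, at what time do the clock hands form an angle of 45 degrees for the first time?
At t minutes past 1:00, the hour hand is at 30 x 1 + 0.5t degrees and the minute hand is at 6t degrees.
The smaller angle between them is 45 degrees when |30H - 5.5t| = 45 or |30H - 5.5t| = 315.
With H = 1, solve 30 x 1 - 5.5t = +/- target for each target:
  t = (30 x 1 - 45) / 5.5 = -2.73 (outside (0, 60))
  t = (30 x 1 + 45) / 5.5 = 13.64
  t = (30 x 1 - 315) / 5.5 = -51.82 (outside (0, 60))
  t = (30 x 1 + 315) / 5.5 = 62.73 (outside (0, 60))
Valid solutions in (0, 60): {13.64} minutes.
The first occurrence is t = 13.64 minutes.
The hands form a 45-degree angle at 13.64 minutes past 1:00.

Final answer: 13.64 minutes past 1:00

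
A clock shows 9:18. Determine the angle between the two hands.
Hour hand position: 9 x 30 + 18 x 0.5 = 279 degrees
Minute hand position: 18 x 6 = 108 degrees
Difference: |279 - 108| = 171 degrees
The angle between the hands is 171 degrees

Final answer: 171 degrees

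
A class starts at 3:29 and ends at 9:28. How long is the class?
From 3:29 to 9:28:
(9 x 60 + 28) - (3 x 60 + 29) = 568 - 209 = 359 minutes
= 5 hours and 59 minutes

Final answer: 5 hours and 59 minutes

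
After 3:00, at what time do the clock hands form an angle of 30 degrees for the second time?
At t minutes past 3:00, the hour hand is at 30 x 3 + 0.5t degrees and the minute hand is at 6t degrees.
The smaller angle between them is 30 degrees when |30H - 5.5t| = 30 or |30H - 5.5t| = 330.
With H = 3, solve 30 x 3 - 5.5t = +/- target for each target:
  t = (30 x 3 - 30) / 5.5 = 10.91
  t = (30 x 3 + 30) / 5.5 = 21.82
  t = (30 x 3 - 330) / 5.5 = -43.64 (outside (0, 60))
  t = (30 x 3 + 330) / 5.5 = 76.36 (outside (0, 60))
Valid solutions in (0, 60): {10.91, 21.82} minutes.
The second occurrence is t = 21.82 minutes.
The hands form a 30-degree angle at 21.82 minutes past 3:00.

Final answer: 21.82 minutes past 3:00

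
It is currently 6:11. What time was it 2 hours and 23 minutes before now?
Starting time: 6:11 = 371 total minutes past 12:00
Subtracting: 2 hours and 23 minutes = 143 minutes
371 - 143 = 228 minutes
= 3 hours and 48 minutes past 12:00 = 3:48

Final answer: 3:48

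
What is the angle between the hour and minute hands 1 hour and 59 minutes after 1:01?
First find the time 1 hour and 59 minutes after 1:01.
Total minutes: 1 x 60 + 1 + 1 x 60 + 59 = 180.
180 mod 720 = 180 minutes = 3:00.
Now compute the angle at 3:00:
Hour hand: 3 x 30 + 0 x 0.5 = 90 degrees
Minute hand: 0 x 6 = 0 degrees
Difference: |90 - 0| = 90 degrees
The angle is 90 degrees

Final answer: 90 degrees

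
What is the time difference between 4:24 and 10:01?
From 4:24 to 10:01:
(10 x 60 + 1) - (4 x 60 + 24) = 601 - 264 = 337 minutes
= 5 hours and 37 minutes

Final answer: 5 hours and 37 minutes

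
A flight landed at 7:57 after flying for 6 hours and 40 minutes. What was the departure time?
Starting time: 7:57 = 477 total minutes past 12:00
Subtracting: 6 hours and 40 minutes = 400 minutes
477 - 400 = 77 minutes
= 1 hour and 17 minutes past 12:00 = 1:17

Final answer: 1:17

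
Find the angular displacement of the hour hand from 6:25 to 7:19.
The hour hand moves 0.5 degrees per minute.
Time elapsed: 7:19 - 6:25 = 54 minutes
Angular displacement: 54 x 0.5 = 27 degrees

Final answer: 27 degrees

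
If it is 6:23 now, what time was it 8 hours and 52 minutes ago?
Starting time: 6:23 = 383 total minutes past 12:00
Subtracting: 8 hours and 52 minutes = 532 minutes
383 - 532 = -149 (negative, add 12 hours = 720) = 571 minutes
= 9 hours and 31 minutes past 12:00 = 9:31

Final answer: 9:31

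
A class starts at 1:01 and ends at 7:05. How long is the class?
From 1:01 to 7:05:
(7 x 60 + 5) - (1 x 60 + 1) = 425 - 61 = 364 minutes
= 6 hours and 4 minutes

Final answer: 6 hours and 4 minutes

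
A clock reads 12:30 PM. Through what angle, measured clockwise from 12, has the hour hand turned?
The hour hand moves 30 degrees per hour and 0.5 degrees per minute.
At 12:30: (0) x 30 + 30 x 0.5 = 0 + 15 = 15 degrees

Final answer: 15 degrees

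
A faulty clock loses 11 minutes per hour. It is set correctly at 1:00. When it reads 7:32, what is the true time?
For every 60 true minutes, the faulty clock advances 49 minutes, so 1 faulty-clock minute corresponds to 60/49 true minutes.
From 1:00 to 7:32 on the faulty dial is 392 minutes.
True elapsed: 392 x 60/49 = 480 minutes = 8 hours.
True time: 1:00 + 8 hours = 9:00.

Final answer: 9:00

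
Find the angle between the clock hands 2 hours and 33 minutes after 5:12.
First find the time 2 hours and 33 minutes after 5:12.
Total minutes: 5 x 60 + 12 + 2 x 60 + 33 = 465.
465 mod 720 = 465 minutes = 7:45.
Now compute the angle at 7:45:
Hour hand: 7 x 30 + 45 x 0.5 = 232.5 degrees
Minute hand: 45 x 6 = 270 degrees
Difference: |232.5 - 270| = 37.5 degrees
The angle is 37.5 degrees

Final answer: 37.5 degrees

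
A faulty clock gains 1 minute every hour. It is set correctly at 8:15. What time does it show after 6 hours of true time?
For every 60 true minutes, the faulty clock advances 60 + 1 = 61 minutes.
True elapsed: 6 hours = 360 minutes.
Faulty clock advances: 360 x 61/60 = 366 minutes (drift: 6 minutes ahead).
Shown time: 8:15 + 366 minutes = 2:21.

Final answer: 2:21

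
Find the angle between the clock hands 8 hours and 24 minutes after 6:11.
First find the time 8 hours and 24 minutes after 6:11.
Total minutes: 6 x 60 + 11 + 8 x 60 + 24 = 875.
875 mod 720 = 155 minutes = 2:35.
Now compute the angle at 2:35:
Hour hand: 2 x 30 + 35 x 0.5 = 77.5 degrees
Minute hand: 35 x 6 = 210 degrees
Difference: |77.5 - 210| = 132.5 degrees
The angle is 132.5 degrees

Final answer: 132.5 degrees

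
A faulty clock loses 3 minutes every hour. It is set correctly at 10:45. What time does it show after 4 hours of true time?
For every 60 true minutes, the faulty clock advances 60 - 3 = 57 minutes.
True elapsed: 4 hours = 240 minutes.
Faulty clock advances: 240 x 57/60 = 228 minutes (drift: 12 minutes behind).
Shown time: 10:45 + 228 minutes = 2:33.

Final answer: 2:33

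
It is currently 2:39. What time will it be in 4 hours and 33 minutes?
Starting time: 2:39
Adding 33 minutes to 39 minutes: 39 + 33 = 72 minutes = 1 hour and 12 minutes
Adding 4 hours: 2 + 4 + 1 (carry) = 7
Final time: 7:12

Final answer: 7:12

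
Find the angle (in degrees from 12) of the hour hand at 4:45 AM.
The hour hand moves 30 degrees per hour and 0.5 degrees per minute.
At 4:45: (4) x 30 + 45 x 0.5 = 120 + 22.5 = 142.5 degrees

Final answer: 142.5 degrees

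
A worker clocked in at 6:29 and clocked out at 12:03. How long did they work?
From 6:29 to 12:03:
(12 x 60 + 3) - (6 x 60 + 29) = 723 - 389 = 334 minutes
= 5 hours and 34 minutes

Final answer: 5 hours and 34 minutes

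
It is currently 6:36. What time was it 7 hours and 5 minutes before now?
Starting time: 6:36 = 396 total minutes past 12:00
Subtracting: 7 hours and 5 minutes = 425 minutes
396 - 425 = -29 (negative, add 12 hours = 720) = 691 minutes
= 11 hours and 31 minutes past 12:00 = 11:31

Final answer: 11:31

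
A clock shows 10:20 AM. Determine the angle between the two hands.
Hour hand position: 10 x 30 + 20 x 0.5 = 310 degrees
Minute hand position: 20 x 6 = 120 degrees
Difference: |310 - 120| = 190 degrees
Since 190 > 180, the smaller angle is 360 - 190 = 170 degrees

Final answer: 170 degrees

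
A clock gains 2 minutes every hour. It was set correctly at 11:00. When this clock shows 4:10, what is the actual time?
For every 60 true minutes, the faulty clock advances 62 minutes, so 1 faulty-clock minute corresponds to 60/62 true minutes.
From 11:00 to 4:10 on the faulty dial is 310 minutes.
True elapsed: 310 x 60/62 = 300 minutes = 5 hours.
True time: 11:00 + 5 hours = 4:00.

Final answer: 4:00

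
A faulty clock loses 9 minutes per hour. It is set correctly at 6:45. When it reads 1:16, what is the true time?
For every 60 true minutes, the faulty clock advances 51 minutes, so 1 faulty-clock minute corresponds to 60/51 true minutes.
From 6:45 to 1:16 on the faulty dial is 391 minutes.
True elapsed: 391 x 60/51 = 460 minutes = 7 hours and 40 minutes.
True time: 6:45 + 7 hours and 40 minutes = 2:25.

Final answer: 2:25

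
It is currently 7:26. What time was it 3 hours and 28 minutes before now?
Starting time: 7:26 = 446 total minutes past 12:00
Subtracting: 3 hours and 28 minutes = 208 minutes
446 - 208 = 238 minutes
= 3 hours and 58 minutes past 12:00 = 3:58

Final answer: 3:58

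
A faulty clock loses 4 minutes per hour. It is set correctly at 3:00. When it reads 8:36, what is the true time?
For every 60 true minutes, the faulty clock advances 56 minutes, so 1 faulty-clock minute corresponds to 60/56 true minutes.
From 3:00 to 8:36 on the faulty dial is 336 minutes.
True elapsed: 336 x 60/56 = 360 minutes = 6 hours.
True time: 3:00 + 6 hours = 9:00.

Final answer: 9:00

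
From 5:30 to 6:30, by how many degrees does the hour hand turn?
The hour hand moves 0.5 degrees per minute.
Time elapsed: 6:30 - 5:30 = 60 minutes
Angular displacement: 60 x 0.5 = 30 degrees

Final answer: 30 degrees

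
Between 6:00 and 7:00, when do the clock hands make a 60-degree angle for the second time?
At t minutes past 6:00, the hour hand is at 30 x 6 + 0.5t degrees and the minute hand is at 6t degrees.
The smaller angle between them is 60 degrees when |30H - 5.5t| = 60 or |30H - 5.5t| = 300.
With H = 6, solve 30 x 6 - 5.5t = +/- target for each target:
  t = (30 x 6 - 60) / 5.5 = 21.82
  t = (30 x 6 + 60) / 5.5 = 43.64
  t = (30 x 6 - 300) / 5.5 = -21.82 (outside (0, 60))
  t = (30 x 6 + 300) / 5.5 = 87.27 (outside (0, 60))
Valid solutions in (0, 60): {21.82, 43.64} minutes.
The second occurrence is t = 43.64 minutes.
The hands form a 60-degree angle at 43.64 minutes past 6:00.

Final answer: 43.64 minutes past 6:00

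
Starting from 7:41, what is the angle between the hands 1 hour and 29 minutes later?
First find the time 1 hour and 29 minutes after 7:41.
Total minutes: 7 x 60 + 41 + 1 x 60 + 29 = 550.
550 mod 720 = 550 minutes = 9:10.
Now compute the angle at 9:10:
Hour hand: 9 x 30 + 10 x 0.5 = 275 degrees
Minute hand: 10 x 6 = 60 degrees
Difference: |275 - 60| = 215 degrees
Smaller angle: 360 - 215 = 145 degrees

Final answer: 145 degrees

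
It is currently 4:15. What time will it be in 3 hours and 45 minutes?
Starting time: 4:15
Adding 45 minutes to 15 minutes: 15 + 45 = 60 minutes = 1 hour
Adding 3 hours: 4 + 3 + 1 (carry) = 8
Final time: 8:00

Final answer: 8:00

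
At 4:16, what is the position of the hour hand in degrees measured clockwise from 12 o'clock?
The hour hand moves 30 degrees per hour and 0.5 degrees per minute.
At 4:16: (4) x 30 + 16 x 0.5 = 120 + 8 = 128 degrees

Final answer: 128 degrees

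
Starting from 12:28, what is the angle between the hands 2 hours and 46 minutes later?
First find the time 2 hours and 46 minutes after 12:28.
Total minutes: 12 x 60 + 28 + 2 x 60 + 46 = 914.
914 mod 720 = 194 minutes = 3:14.
Now compute the angle at 3:14:
Hour hand: 3 x 30 + 14 x 0.5 = 97 degrees
Minute hand: 14 x 6 = 84 degrees
Difference: |97 - 84| = 13 degrees
The angle is 13 degrees

Final answer: 13 degrees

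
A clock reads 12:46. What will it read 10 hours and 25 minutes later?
Starting time: 12:46
Adding 25 minutes to 46 minutes: 46 + 25 = 71 minutes = 1 hour and 11 minutes
Adding 10 hours: 12 + 10 + 1 (carry) = 23 - 12 = 11
Final time: 11:11

Final answer: 11:11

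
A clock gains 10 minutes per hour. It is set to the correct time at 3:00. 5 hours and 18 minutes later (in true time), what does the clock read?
For every 60 true minutes, the faulty clock advances 60 + 10 = 70 minutes.
True elapsed: 5 hours and 18 minutes = 318 minutes.
Faulty clock advances: 318 x 70/60 = 371 minutes (drift: 53 minutes ahead).
Shown time: 3:00 + 371 minutes = 9:11.

Final answer: 9:11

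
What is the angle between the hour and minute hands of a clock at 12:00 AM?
Hour hand position: 0 x 30 + 0 x 0.5 = 0 degrees
Minute hand position: 0 x 6 = 0 degrees
Difference: |0 - 0| = 0 degrees
The angle between the hands is 0 degrees

Final answer: 0 degrees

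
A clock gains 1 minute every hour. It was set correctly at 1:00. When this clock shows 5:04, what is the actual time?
For every 60 true minutes, the faulty clock advances 61 minutes, so 1 faulty-clock minute corresponds to 60/61 true minutes.
From 1:00 to 5:04 on the faulty dial is 244 minutes.
True elapsed: 244 x 60/61 = 240 minutes = 4 hours.
True time: 1:00 + 4 hours = 5:00.

Final answer: 5:00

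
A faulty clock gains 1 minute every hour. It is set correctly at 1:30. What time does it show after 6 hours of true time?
For every 60 true minutes, the faulty clock advances 60 + 1 = 61 minutes.
True elapsed: 6 hours = 360 minutes.
Faulty clock advances: 360 x 61/60 = 366 minutes (drift: 6 minutes ahead).
Shown time: 1:30 + 366 minutes = 7:36.

Final answer: 7:36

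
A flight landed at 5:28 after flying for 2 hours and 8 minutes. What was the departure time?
Starting time: 5:28 = 328 total minutes past 12:00
Subtracting: 2 hours and 8 minutes = 128 minutes
328 - 128 = 200 minutes
= 3 hours and 20 minutes past 12:00 = 3:20

Final answer: 3:20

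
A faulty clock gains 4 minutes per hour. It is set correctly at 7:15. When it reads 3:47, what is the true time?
For every 60 true minutes, the faulty clock advances 64 minutes, so 1 faulty-clock minute corresponds to 60/64 true minutes.
From 7:15 to 3:47 on the faulty dial is 512 minutes.
True elapsed: 512 x 60/64 = 480 minutes = 8 hours.
True time: 7:15 + 8 hours = 3:15.

Final answer: 3:15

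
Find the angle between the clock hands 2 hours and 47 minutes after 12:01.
First find the time 2 hours and 47 minutes after 12:01.
Total minutes: 12 x 60 + 1 + 2 x 60 + 47 = 888.
888 mod 720 = 168 minutes = 2:48.
Now compute the angle at 2:48:
Hour hand: 2 x 30 + 48 x 0.5 = 84 degrees
Minute hand: 48 x 6 = 288 degrees
Difference: |84 - 288| = 204 degrees
Smaller angle: 360 - 204 = 156 degrees

Final answer: 156 degrees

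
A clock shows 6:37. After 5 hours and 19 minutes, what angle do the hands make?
First find the time 5 hours and 19 minutes after 6:37.
Total minutes: 6 x 60 + 37 + 5 x 60 + 19 = 716.
716 mod 720 = 716 minutes = 11:56.
Now compute the angle at 11:56:
Hour hand: 11 x 30 + 56 x 0.5 = 358 degrees
Minute hand: 56 x 6 = 336 degrees
Difference: |358 - 336| = 22 degrees
The angle is 22 degrees

Final answer: 22 degrees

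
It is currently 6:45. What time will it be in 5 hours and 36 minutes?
Starting time: 6:45
Adding 36 minutes to 45 minutes: 45 + 36 = 81 minutes = 1 hour and 21 minutes
Adding 5 hours: 6 + 5 + 1 (carry) = 12
Final time: 12:21

Final answer: 12:21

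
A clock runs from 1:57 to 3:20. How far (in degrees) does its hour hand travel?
The hour hand moves 0.5 degrees per minute.
Time elapsed: 3:20 - 1:57 = 83 minutes
Angular displacement: 83 x 0.5 = 41.5 degrees

Final answer: 41.5 degrees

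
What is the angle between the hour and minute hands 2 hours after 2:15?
First find the time 2 hours after 2:15.
Total minutes: 2 x 60 + 15 + 2 x 60 + 0 = 255.
255 mod 720 = 255 minutes = 4:15.
Now compute the angle at 4:15:
Hour hand: 4 x 30 + 15 x 0.5 = 127.5 degrees
Minute hand: 15 x 6 = 90 degrees
Difference: |127.5 - 90| = 37.5 degrees
The angle is 37.5 degrees

Final answer: 37.5 degrees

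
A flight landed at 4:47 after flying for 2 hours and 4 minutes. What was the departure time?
Starting time: 4:47 = 287 total minutes past 12:00
Subtracting: 2 hours and 4 minutes = 124 minutes
287 - 124 = 163 minutes
= 2 hours and 43 minutes past 12:00 = 2:43

Final answer: 2:43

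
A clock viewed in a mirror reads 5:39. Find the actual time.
Reflection across the vertical (12-6) axis maps a hand at angle A degrees to (360 - A) degrees, which sends a reading of T minutes past 12:00 to (720 - T) minutes past 12:00.
Mirror reads 5:39 = 339 minutes past 12:00.
Actual time: (720 - 339) mod 720 = 381 minutes = 6:21.

Final answer: 6:21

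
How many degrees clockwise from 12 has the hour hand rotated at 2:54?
The hour hand moves 30 degrees per hour and 0.5 degrees per minute.
At 2:54: (2) x 30 + 54 x 0.5 = 60 + 27 = 87 degrees

Final answer: 87 degrees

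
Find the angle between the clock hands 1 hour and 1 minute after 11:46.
First find the time 1 hour and 1 minute after 11:46.
Total minutes: 11 x 60 + 46 + 1 x 60 + 1 = 767.
767 mod 720 = 47 minutes = 12:47.
Now compute the angle at 12:47:
Hour hand: 0 x 30 + 47 x 0.5 = 23.5 degrees
Minute hand: 47 x 6 = 282 degrees
Difference: |23.5 - 282| = 258.5 degrees
Smaller angle: 360 - 258.5 = 101.5 degrees

Final answer: 101.5 degrees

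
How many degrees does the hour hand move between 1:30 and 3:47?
The hour hand moves 0.5 degrees per minute.
Time elapsed: 3:47 - 1:30 = 137 minutes
Angular displacement: 137 x 0.5 = 68.5 degrees

Final answer: 68.5 degrees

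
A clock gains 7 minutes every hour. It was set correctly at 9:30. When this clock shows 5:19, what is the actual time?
For every 60 true minutes, the faulty clock advances 67 minutes, so 1 faulty-clock minute corresponds to 60/67 true minutes.
From 9:30 to 5:19 on the faulty dial is 469 minutes.
True elapsed: 469 x 60/67 = 420 minutes = 7 hours.
True time: 9:30 + 7 hours = 4:30.

Final answer: 4:30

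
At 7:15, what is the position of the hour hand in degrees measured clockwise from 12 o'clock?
The hour hand moves 30 degrees per hour and 0.5 degrees per minute.
At 7:15: (7) x 30 + 15 x 0.5 = 210 + 7.5 = 217.5 degrees

Final answer: 217.5 degrees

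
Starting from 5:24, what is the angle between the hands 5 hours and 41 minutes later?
First find the time 5 hours and 41 minutes after 5:24.
Total minutes: 5 x 60 + 24 + 5 x 60 + 41 = 665.
665 mod 720 = 665 minutes = 11:05.
Now compute the angle at 11:05:
Hour hand: 11 x 30 + 5 x 0.5 = 332.5 degrees
Minute hand: 5 x 6 = 30 degrees
Difference: |332.5 - 30| = 302.5 degrees
Smaller angle: 360 - 302.5 = 57.5 degrees

Final answer: 57.5 degrees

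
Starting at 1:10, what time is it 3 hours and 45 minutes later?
Starting time: 1:10
Adding 45 minutes to 10 minutes: 10 + 45 = 55 minutes
Adding 3 hours: 1 + 3 = 4
Final time: 4:55

Final answer: 4:55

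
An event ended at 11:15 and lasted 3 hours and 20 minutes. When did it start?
Starting time: 11:15 = 675 total minutes past 12:00
Subtracting: 3 hours and 20 minutes = 200 minutes
675 - 200 = 475 minutes
= 7 hours and 55 minutes past 12:00 = 7:55

Final answer: 7:55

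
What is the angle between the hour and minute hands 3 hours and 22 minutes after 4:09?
First find the time 3 hours and 22 minutes after 4:09.
Total minutes: 4 x 60 + 9 + 3 x 60 + 22 = 451.
451 mod 720 = 451 minutes = 7:31.
Now compute the angle at 7:31:
Hour hand: 7 x 30 + 31 x 0.5 = 225.5 degrees
Minute hand: 31 x 6 = 186 degrees
Difference: |225.5 - 186| = 39.5 degrees
The angle is 39.5 degrees

Final answer: 39.5 degrees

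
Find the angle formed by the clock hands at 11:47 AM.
Hour hand position: 11 x 30 + 47 x 0.5 = 353.5 degrees
Minute hand position: 47 x 6 = 282 degrees
Difference: |353.5 - 282| = 71.5 degrees
The angle between the hands is 71.5 degrees

Final answer: 71.5 degrees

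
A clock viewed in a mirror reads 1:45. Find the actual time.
Reflection across the vertical (12-6) axis maps a hand at angle A degrees to (360 - A) degrees, which sends a reading of T minutes past 12:00 to (720 - T) minutes past 12:00.
Mirror reads 1:45 = 105 minutes past 12:00.
Actual time: (720 - 105) mod 720 = 615 minutes = 10:15.

Final answer: 10:15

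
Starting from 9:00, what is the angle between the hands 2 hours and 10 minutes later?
First find the time 2 hours and 10 minutes after 9:00.
Total minutes: 9 x 60 + 0 + 2 x 60 + 10 = 670.
670 mod 720 = 670 minutes = 11:10.
Now compute the angle at 11:10:
Hour hand: 11 x 30 + 10 x 0.5 = 335 degrees
Minute hand: 10 x 6 = 60 degrees
Difference: |335 - 60| = 275 degrees
Smaller angle: 360 - 275 = 85 degrees

Final answer: 85 degrees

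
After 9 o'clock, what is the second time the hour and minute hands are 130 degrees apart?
At t minutes past 9:00, the hour hand is at 30 x 9 + 0.5t degrees and the minute hand is at 6t degrees.
The smaller angle between them is 130 degrees when |30H - 5.5t| = 130 or |30H - 5.5t| = 230.
With H = 9, solve 30 x 9 - 5.5t = +/- target for each target:
  t = (30 x 9 - 130) / 5.5 = 25.45
  t = (30 x 9 + 130) / 5.5 = 72.73 (outside (0, 60))
  t = (30 x 9 - 230) / 5.5 = 7.27
  t = (30 x 9 + 230) / 5.5 = 90.91 (outside (0, 60))
Valid solutions in (0, 60): {7.27, 25.45} minutes.
The second occurrence is t = 25.45 minutes.
The hands form a 130-degree angle at 25.45 minutes past 9:00.

Final answer: 25.45 minutes past 9:00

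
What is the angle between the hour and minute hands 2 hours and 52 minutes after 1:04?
First find the time 2 hours and 52 minutes after 1:04.
Total minutes: 1 x 60 + 4 + 2 x 60 + 52 = 236.
236 mod 720 = 236 minutes = 3:56.
Now compute the angle at 3:56:
Hour hand: 3 x 30 + 56 x 0.5 = 118 degrees
Minute hand: 56 x 6 = 336 degrees
Difference: |118 - 336| = 218 degrees
Smaller angle: 360 - 218 = 142 degrees

Final answer: 142 degrees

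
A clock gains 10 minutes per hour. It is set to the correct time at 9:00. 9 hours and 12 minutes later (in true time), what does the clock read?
For every 60 true minutes, the faulty clock advances 60 + 10 = 70 minutes.
True elapsed: 9 hours and 12 minutes = 552 minutes.
Faulty clock advances: 552 x 70/60 = 644 minutes (drift: 92 minutes ahead).
Shown time: 9:00 + 644 minutes = 7:44.

Final answer: 7:44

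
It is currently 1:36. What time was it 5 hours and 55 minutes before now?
Starting time: 1:36 = 96 total minutes past 12:00
Subtracting: 5 hours and 55 minutes = 355 minutes
96 - 355 = -259 (negative, add 12 hours = 720) = 461 minutes
= 7 hours and 41 minutes past 12:00 = 7:41

Final answer: 7:41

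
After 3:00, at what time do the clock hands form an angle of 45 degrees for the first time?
At t minutes past 3:00, the hour hand is at 30 x 3 + 0.5t degrees and the minute hand is at 6t degrees.
The smaller angle between them is 45 degrees when |30H - 5.5t| = 45 or |30H - 5.5t| = 315.
With H = 3, solve 30 x 3 - 5.5t = +/- target for each target:
  t = (30 x 3 - 45) / 5.5 = 8.18
  t = (30 x 3 + 45) / 5.5 = 24.55
  t = (30 x 3 - 315) / 5.5 = -40.91 (outside (0, 60))
  t = (30 x 3 + 315) / 5.5 = 73.64 (outside (0, 60))
Valid solutions in (0, 60): {8.18, 24.55} minutes.
The first occurrence is t = 8.18 minutes.
The hands form a 45-degree angle at 8.18 minutes past 3:00.

Final answer: 8.18 minutes past 3:00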